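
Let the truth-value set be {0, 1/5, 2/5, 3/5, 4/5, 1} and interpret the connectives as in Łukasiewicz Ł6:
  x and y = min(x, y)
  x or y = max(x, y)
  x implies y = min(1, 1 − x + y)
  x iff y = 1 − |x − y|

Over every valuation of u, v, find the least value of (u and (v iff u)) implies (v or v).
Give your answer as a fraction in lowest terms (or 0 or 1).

Take u = 2/5, v = 0:
v iff u = 0 iff 2/5 = 3/5
u and (v iff u) = 2/5 and 3/5 = 2/5
v or v = 0 or 0 = 0
(u and (v iff u)) implies (v or v) = 2/5 implies 0 = 3/5
No assignment yields a value below 3/5, so this is the minimum.

3/5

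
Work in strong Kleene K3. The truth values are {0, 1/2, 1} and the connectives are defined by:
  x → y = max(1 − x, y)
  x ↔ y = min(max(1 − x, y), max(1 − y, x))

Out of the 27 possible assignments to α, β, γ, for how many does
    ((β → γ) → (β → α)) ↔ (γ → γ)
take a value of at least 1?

value 1: 12 assignments (counts)
value 1/2: 14 assignments
value 0: 1 assignment
So 12 of the 27 assignments meet the threshold.

12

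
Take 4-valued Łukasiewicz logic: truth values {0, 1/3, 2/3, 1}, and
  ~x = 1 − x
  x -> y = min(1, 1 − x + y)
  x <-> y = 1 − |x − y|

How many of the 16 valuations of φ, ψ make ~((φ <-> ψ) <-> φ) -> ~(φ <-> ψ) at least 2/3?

14

φ = 0, ψ = 0 ↦ 0  <
φ = 0, ψ = 1/3 ↦ 2/3  ≥
φ = 0, ψ = 2/3 ↦ 1  ≥
φ = 0, ψ = 1 ↦ 1  ≥
φ = 1/3, ψ = 0 ↦ 1  ≥
φ = 1/3, ψ = 1/3 ↦ 1/3  <
φ = 1/3, ψ = 2/3 ↦ 1  ≥
φ = 1/3, ψ = 1 ↦ 1  ≥
φ = 2/3, ψ = 0 ↦ 1  ≥
φ = 2/3, ψ = 1/3 ↦ 1  ≥
φ = 2/3, ψ = 2/3 ↦ 2/3  ≥
φ = 2/3, ψ = 1 ↦ 1  ≥
φ = 1, ψ = 0 ↦ 1  ≥
φ = 1, ψ = 1/3 ↦ 1  ≥
φ = 1, ψ = 2/3 ↦ 1  ≥
φ = 1, ψ = 1 ↦ 1  ≥
So 14 of the 16 assignments meet the threshold.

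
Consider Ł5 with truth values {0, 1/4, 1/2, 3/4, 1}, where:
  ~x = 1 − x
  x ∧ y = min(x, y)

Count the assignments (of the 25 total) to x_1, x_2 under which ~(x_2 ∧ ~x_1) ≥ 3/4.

16

value 1: 9 assignments (counts)
value 3/4: 7 assignments (counts)
value 1/2: 5 assignments
value 1/4: 3 assignments
value 0: 1 assignment
So 16 of the 25 assignments meet the threshold.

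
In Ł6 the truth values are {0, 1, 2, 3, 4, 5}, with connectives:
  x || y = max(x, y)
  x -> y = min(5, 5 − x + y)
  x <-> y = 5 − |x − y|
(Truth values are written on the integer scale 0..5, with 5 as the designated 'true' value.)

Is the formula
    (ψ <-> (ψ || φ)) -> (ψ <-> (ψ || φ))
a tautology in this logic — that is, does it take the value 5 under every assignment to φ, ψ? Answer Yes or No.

At φ = 3, ψ = 4, for instance:
ψ || φ = 4 || 3 = 4
ψ <-> (ψ || φ) = 4 <-> 4 = 5
(ψ <-> (ψ || φ)) -> (ψ <-> (ψ || φ)) = 5 -> 5 = 5
and checking the remaining 35 assignments likewise gives ≥ 5 in every case.

Yes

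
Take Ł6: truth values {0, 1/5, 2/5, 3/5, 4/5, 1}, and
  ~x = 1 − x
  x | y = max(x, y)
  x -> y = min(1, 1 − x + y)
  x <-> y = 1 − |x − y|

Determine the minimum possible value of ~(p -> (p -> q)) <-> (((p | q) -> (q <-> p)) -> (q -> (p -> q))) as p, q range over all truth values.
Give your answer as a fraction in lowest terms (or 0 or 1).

0

Take p = 0, q = 0:
p -> q = 0 -> 0 = 1
p -> (p -> q) = 0 -> 1 = 1
~(p -> (p -> q)) = ~1 = 0
p | q = 0 | 0 = 0
q <-> p = 0 <-> 0 = 1
(p | q) -> (q <-> p) = 0 -> 1 = 1
p -> q = 0 -> 0 = 1
q -> (p -> q) = 0 -> 1 = 1
((p | q) -> (q <-> p)) -> (q -> (p -> q)) = 1 -> 1 = 1
~(p -> (p -> q)) <-> (((p | q) -> (q <-> p)) -> (q -> (p -> q))) = 0 <-> 1 = 0
No assignment yields a value below 0, so this is the minimum.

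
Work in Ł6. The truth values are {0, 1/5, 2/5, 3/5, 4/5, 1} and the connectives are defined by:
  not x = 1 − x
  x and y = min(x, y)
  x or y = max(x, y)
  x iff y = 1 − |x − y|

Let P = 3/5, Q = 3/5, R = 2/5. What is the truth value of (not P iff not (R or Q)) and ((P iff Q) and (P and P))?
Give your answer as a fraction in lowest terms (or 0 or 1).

not P = not 3/5 = 2/5
R or Q = 2/5 or 3/5 = 3/5
not (R or Q) = not 3/5 = 2/5
not P iff not (R or Q) = 2/5 iff 2/5 = 1
P iff Q = 3/5 iff 3/5 = 1
P and P = 3/5 and 3/5 = 3/5
(P iff Q) and (P and P) = 1 and 3/5 = 3/5
(not P iff not (R or Q)) and ((P iff Q) and (P and P)) = 1 and 3/5 = 3/5

3/5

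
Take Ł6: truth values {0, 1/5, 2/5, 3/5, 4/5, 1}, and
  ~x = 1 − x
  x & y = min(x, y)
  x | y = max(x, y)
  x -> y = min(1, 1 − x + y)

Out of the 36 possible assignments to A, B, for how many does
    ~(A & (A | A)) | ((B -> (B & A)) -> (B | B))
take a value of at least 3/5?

value 1: 15 assignments (counts)
value 4/5: 6 assignments (counts)
value 3/5: 6 assignments (counts)
value 2/5: 5 assignments
value 1/5: 3 assignments
value 0: 1 assignment
So 27 of the 36 assignments meet the threshold.

27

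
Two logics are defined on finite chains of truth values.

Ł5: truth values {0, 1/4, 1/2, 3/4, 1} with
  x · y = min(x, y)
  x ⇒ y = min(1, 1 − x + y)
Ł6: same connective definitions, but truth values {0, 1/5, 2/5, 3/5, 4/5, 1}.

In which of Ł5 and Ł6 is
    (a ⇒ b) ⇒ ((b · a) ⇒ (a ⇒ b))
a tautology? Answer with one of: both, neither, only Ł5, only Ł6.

both

In Ł5: every assignment gives 1 — tautology.
In Ł6: every assignment gives 1 — tautology.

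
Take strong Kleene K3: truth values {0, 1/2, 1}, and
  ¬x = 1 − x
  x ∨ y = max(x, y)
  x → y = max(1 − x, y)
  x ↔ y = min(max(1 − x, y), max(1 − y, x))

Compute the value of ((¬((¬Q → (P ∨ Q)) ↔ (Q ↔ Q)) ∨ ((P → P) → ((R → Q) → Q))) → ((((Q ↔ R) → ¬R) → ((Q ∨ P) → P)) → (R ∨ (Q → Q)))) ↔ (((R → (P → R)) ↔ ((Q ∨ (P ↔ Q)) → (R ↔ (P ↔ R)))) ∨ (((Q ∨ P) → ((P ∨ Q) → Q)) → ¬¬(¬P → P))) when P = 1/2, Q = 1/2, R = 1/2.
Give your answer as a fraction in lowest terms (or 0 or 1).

¬Q = ¬1/2 = 1/2
P ∨ Q = 1/2 ∨ 1/2 = 1/2
¬Q → (P ∨ Q) = 1/2 → 1/2 = 1/2
Q ↔ Q = 1/2 ↔ 1/2 = 1/2
(¬Q → (P ∨ Q)) ↔ (Q ↔ Q) = 1/2 ↔ 1/2 = 1/2
¬((¬Q → (P ∨ Q)) ↔ (Q ↔ Q)) = ¬1/2 = 1/2
P → P = 1/2 → 1/2 = 1/2
R → Q = 1/2 → 1/2 = 1/2
(R → Q) → Q = 1/2 → 1/2 = 1/2
(P → P) → ((R → Q) → Q) = 1/2 → 1/2 = 1/2
¬((¬Q → (P ∨ Q)) ↔ (Q ↔ Q)) ∨ ((P → P) → ((R → Q) → Q)) = 1/2 ∨ 1/2 = 1/2
Q ↔ R = 1/2 ↔ 1/2 = 1/2
¬R = ¬1/2 = 1/2
(Q ↔ R) → ¬R = 1/2 → 1/2 = 1/2
Q ∨ P = 1/2 ∨ 1/2 = 1/2
(Q ∨ P) → P = 1/2 → 1/2 = 1/2
((Q ↔ R) → ¬R) → ((Q ∨ P) → P) = 1/2 → 1/2 = 1/2
Q → Q = 1/2 → 1/2 = 1/2
R ∨ (Q → Q) = 1/2 ∨ 1/2 = 1/2
(((Q ↔ R) → ¬R) → ((Q ∨ P) → P)) → (R ∨ (Q → Q)) = 1/2 → 1/2 = 1/2
(¬((¬Q → (P ∨ Q)) ↔ (Q ↔ Q)) ∨ ((P → P) → ((R → Q) → Q))) → ((((Q ↔ R) → ¬R) → ((Q ∨ P) → P)) → (R ∨ (Q → Q))) = 1/2 → 1/2 = 1/2
P → R = 1/2 → 1/2 = 1/2
R → (P → R) = 1/2 → 1/2 = 1/2
P ↔ Q = 1/2 ↔ 1/2 = 1/2
Q ∨ (P ↔ Q) = 1/2 ∨ 1/2 = 1/2
P ↔ R = 1/2 ↔ 1/2 = 1/2
R ↔ (P ↔ R) = 1/2 ↔ 1/2 = 1/2
(Q ∨ (P ↔ Q)) → (R ↔ (P ↔ R)) = 1/2 → 1/2 = 1/2
(R → (P → R)) ↔ ((Q ∨ (P ↔ Q)) → (R ↔ (P ↔ R))) = 1/2 ↔ 1/2 = 1/2
Q ∨ P = 1/2 ∨ 1/2 = 1/2
P ∨ Q = 1/2 ∨ 1/2 = 1/2
(P ∨ Q) → Q = 1/2 → 1/2 = 1/2
(Q ∨ P) → ((P ∨ Q) → Q) = 1/2 → 1/2 = 1/2
¬P = ¬1/2 = 1/2
¬P → P = 1/2 → 1/2 = 1/2
¬(¬P → P) = ¬1/2 = 1/2
¬¬(¬P → P) = ¬1/2 = 1/2
((Q ∨ P) → ((P ∨ Q) → Q)) → ¬¬(¬P → P) = 1/2 → 1/2 = 1/2
((R → (P → R)) ↔ ((Q ∨ (P ↔ Q)) → (R ↔ (P ↔ R)))) ∨ (((Q ∨ P) → ((P ∨ Q) → Q)) → ¬¬(¬P → P)) = 1/2 ∨ 1/2 = 1/2
((¬((¬Q → (P ∨ Q)) ↔ (Q ↔ Q)) ∨ ((P → P) → ((R → Q) → Q))) → ((((Q ↔ R) → ¬R) → ((Q ∨ P) → P)) → (R ∨ (Q → Q)))) ↔ (((R → (P → R)) ↔ ((Q ∨ (P ↔ Q)) → (R ↔ (P ↔ R)))) ∨ (((Q ∨ P) → ((P ∨ Q) → Q)) → ¬¬(¬P → P))) = 1/2 ↔ 1/2 = 1/2

1/2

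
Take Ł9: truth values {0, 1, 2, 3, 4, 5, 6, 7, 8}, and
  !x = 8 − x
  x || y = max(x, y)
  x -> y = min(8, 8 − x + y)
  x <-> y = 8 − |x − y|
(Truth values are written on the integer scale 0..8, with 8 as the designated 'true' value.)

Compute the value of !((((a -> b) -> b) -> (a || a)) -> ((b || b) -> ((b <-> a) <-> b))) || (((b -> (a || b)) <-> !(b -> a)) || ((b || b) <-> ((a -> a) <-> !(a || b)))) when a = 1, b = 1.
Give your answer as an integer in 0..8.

a -> b = 1 -> 1 = 8
(a -> b) -> b = 8 -> 1 = 1
a || a = 1 || 1 = 1
((a -> b) -> b) -> (a || a) = 1 -> 1 = 8
b || b = 1 || 1 = 1
b <-> a = 1 <-> 1 = 8
(b <-> a) <-> b = 8 <-> 1 = 1
(b || b) -> ((b <-> a) <-> b) = 1 -> 1 = 8
(((a -> b) -> b) -> (a || a)) -> ((b || b) -> ((b <-> a) <-> b)) = 8 -> 8 = 8
!((((a -> b) -> b) -> (a || a)) -> ((b || b) -> ((b <-> a) <-> b))) = !8 = 0
a || b = 1 || 1 = 1
b -> (a || b) = 1 -> 1 = 8
b -> a = 1 -> 1 = 8
!(b -> a) = !8 = 0
(b -> (a || b)) <-> !(b -> a) = 8 <-> 0 = 0
b || b = 1 || 1 = 1
a -> a = 1 -> 1 = 8
a || b = 1 || 1 = 1
!(a || b) = !1 = 7
(a -> a) <-> !(a || b) = 8 <-> 7 = 7
(b || b) <-> ((a -> a) <-> !(a || b)) = 1 <-> 7 = 2
((b -> (a || b)) <-> !(b -> a)) || ((b || b) <-> ((a -> a) <-> !(a || b))) = 0 || 2 = 2
!((((a -> b) -> b) -> (a || a)) -> ((b || b) -> ((b <-> a) <-> b))) || (((b -> (a || b)) <-> !(b -> a)) || ((b || b) <-> ((a -> a) <-> !(a || b)))) = 0 || 2 = 2

2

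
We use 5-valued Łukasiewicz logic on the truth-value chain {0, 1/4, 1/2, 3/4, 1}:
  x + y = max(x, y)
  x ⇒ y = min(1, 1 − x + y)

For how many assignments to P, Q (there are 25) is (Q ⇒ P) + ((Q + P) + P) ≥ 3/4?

24

value 1: 19 assignments (counts)
value 3/4: 5 assignments (counts)
value 1/2: 1 assignment
So 24 of the 25 assignments meet the threshold.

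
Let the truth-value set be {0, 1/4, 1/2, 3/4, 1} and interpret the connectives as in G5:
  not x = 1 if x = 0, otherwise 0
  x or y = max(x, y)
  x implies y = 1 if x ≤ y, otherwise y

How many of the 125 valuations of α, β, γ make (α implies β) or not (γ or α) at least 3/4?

value 1: 75 assignments (counts)
value 3/4: 5 assignments (counts)
value 1/2: 10 assignments
value 1/4: 15 assignments
value 0: 20 assignments
So 80 of the 125 assignments meet the threshold.

80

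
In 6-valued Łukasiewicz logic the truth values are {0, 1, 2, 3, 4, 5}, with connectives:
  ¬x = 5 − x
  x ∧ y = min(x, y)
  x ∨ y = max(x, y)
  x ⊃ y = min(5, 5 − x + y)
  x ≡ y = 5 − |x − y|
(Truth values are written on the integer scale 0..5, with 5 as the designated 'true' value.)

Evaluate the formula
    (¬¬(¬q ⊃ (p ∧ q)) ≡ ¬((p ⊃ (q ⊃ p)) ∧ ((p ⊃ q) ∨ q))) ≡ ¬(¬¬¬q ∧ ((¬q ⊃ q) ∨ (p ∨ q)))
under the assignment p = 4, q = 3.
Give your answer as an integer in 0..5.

3

¬q = ¬3 = 2
p ∧ q = 4 ∧ 3 = 3
¬q ⊃ (p ∧ q) = 2 ⊃ 3 = 5
¬(¬q ⊃ (p ∧ q)) = ¬5 = 0
¬¬(¬q ⊃ (p ∧ q)) = ¬0 = 5
q ⊃ p = 3 ⊃ 4 = 5
p ⊃ (q ⊃ p) = 4 ⊃ 5 = 5
p ⊃ q = 4 ⊃ 3 = 4
(p ⊃ q) ∨ q = 4 ∨ 3 = 4
(p ⊃ (q ⊃ p)) ∧ ((p ⊃ q) ∨ q) = 5 ∧ 4 = 4
¬((p ⊃ (q ⊃ p)) ∧ ((p ⊃ q) ∨ q)) = ¬4 = 1
¬¬(¬q ⊃ (p ∧ q)) ≡ ¬((p ⊃ (q ⊃ p)) ∧ ((p ⊃ q) ∨ q)) = 5 ≡ 1 = 1
¬q = ¬3 = 2
¬¬q = ¬2 = 3
¬¬¬q = ¬3 = 2
¬q = ¬3 = 2
¬q ⊃ q = 2 ⊃ 3 = 5
p ∨ q = 4 ∨ 3 = 4
(¬q ⊃ q) ∨ (p ∨ q) = 5 ∨ 4 = 5
¬¬¬q ∧ ((¬q ⊃ q) ∨ (p ∨ q)) = 2 ∧ 5 = 2
¬(¬¬¬q ∧ ((¬q ⊃ q) ∨ (p ∨ q))) = ¬2 = 3
(¬¬(¬q ⊃ (p ∧ q)) ≡ ¬((p ⊃ (q ⊃ p)) ∧ ((p ⊃ q) ∨ q))) ≡ ¬(¬¬¬q ∧ ((¬q ⊃ q) ∨ (p ∨ q))) = 1 ≡ 3 = 3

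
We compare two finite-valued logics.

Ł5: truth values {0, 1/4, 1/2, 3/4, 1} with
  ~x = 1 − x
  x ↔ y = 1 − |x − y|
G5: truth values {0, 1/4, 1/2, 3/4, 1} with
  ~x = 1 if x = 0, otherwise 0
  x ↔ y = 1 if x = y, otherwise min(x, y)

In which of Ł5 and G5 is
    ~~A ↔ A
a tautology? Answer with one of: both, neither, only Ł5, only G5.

In Ł5: every assignment gives 1 — tautology.
In G5: at A = 1/4 the value is 1/4 — not a tautology.

only Ł5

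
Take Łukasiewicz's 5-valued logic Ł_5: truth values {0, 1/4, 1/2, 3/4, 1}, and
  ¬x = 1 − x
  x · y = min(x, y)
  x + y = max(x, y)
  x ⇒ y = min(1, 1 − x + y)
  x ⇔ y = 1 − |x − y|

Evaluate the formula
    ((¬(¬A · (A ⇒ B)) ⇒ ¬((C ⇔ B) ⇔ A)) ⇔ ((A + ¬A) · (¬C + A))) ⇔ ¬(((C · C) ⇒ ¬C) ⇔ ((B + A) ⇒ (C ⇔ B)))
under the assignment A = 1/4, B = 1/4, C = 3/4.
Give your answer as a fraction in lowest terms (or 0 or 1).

3/4

¬A = ¬1/4 = 3/4
A ⇒ B = 1/4 ⇒ 1/4 = 1
¬A · (A ⇒ B) = 3/4 · 1 = 3/4
¬(¬A · (A ⇒ B)) = ¬3/4 = 1/4
C ⇔ B = 3/4 ⇔ 1/4 = 1/2
(C ⇔ B) ⇔ A = 1/2 ⇔ 1/4 = 3/4
¬((C ⇔ B) ⇔ A) = ¬3/4 = 1/4
¬(¬A · (A ⇒ B)) ⇒ ¬((C ⇔ B) ⇔ A) = 1/4 ⇒ 1/4 = 1
¬A = ¬1/4 = 3/4
A + ¬A = 1/4 + 3/4 = 3/4
¬C = ¬3/4 = 1/4
¬C + A = 1/4 + 1/4 = 1/4
(A + ¬A) · (¬C + A) = 3/4 · 1/4 = 1/4
(¬(¬A · (A ⇒ B)) ⇒ ¬((C ⇔ B) ⇔ A)) ⇔ ((A + ¬A) · (¬C + A)) = 1 ⇔ 1/4 = 1/4
C · C = 3/4 · 3/4 = 3/4
¬C = ¬3/4 = 1/4
(C · C) ⇒ ¬C = 3/4 ⇒ 1/4 = 1/2
B + A = 1/4 + 1/4 = 1/4
C ⇔ B = 3/4 ⇔ 1/4 = 1/2
(B + A) ⇒ (C ⇔ B) = 1/4 ⇒ 1/2 = 1
((C · C) ⇒ ¬C) ⇔ ((B + A) ⇒ (C ⇔ B)) = 1/2 ⇔ 1 = 1/2
¬(((C · C) ⇒ ¬C) ⇔ ((B + A) ⇒ (C ⇔ B))) = ¬1/2 = 1/2
((¬(¬A · (A ⇒ B)) ⇒ ¬((C ⇔ B) ⇔ A)) ⇔ ((A + ¬A) · (¬C + A))) ⇔ ¬(((C · C) ⇒ ¬C) ⇔ ((B + A) ⇒ (C ⇔ B))) = 1/4 ⇔ 1/2 = 3/4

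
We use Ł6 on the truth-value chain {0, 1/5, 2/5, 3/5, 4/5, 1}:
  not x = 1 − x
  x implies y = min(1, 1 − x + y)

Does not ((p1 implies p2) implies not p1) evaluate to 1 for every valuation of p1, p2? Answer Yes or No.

No

Counterexample: take p1 = 0, p2 = 0.
p1 implies p2 = 0 implies 0 = 1
not p1 = not 0 = 1
(p1 implies p2) implies not p1 = 1 implies 1 = 1
not ((p1 implies p2) implies not p1) = not 1 = 0
This gives 0 ≠ 1.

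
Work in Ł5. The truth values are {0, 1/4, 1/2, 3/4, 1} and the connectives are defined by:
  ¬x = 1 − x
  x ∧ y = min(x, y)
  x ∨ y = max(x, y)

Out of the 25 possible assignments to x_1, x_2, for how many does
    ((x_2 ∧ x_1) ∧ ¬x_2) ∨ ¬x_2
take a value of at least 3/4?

value 1: 5 assignments (counts)
value 3/4: 5 assignments (counts)
value 1/2: 5 assignments
value 1/4: 5 assignments
value 0: 5 assignments
So 10 of the 25 assignments meet the threshold.

10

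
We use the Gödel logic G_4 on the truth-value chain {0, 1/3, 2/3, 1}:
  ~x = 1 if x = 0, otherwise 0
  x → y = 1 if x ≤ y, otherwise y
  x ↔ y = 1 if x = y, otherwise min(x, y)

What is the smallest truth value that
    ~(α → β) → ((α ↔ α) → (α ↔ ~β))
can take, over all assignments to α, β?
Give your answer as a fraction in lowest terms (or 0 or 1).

Take α = 1/3, β = 0:
α → β = 1/3 → 0 = 0
~(α → β) = ~0 = 1
α ↔ α = 1/3 ↔ 1/3 = 1
~β = ~0 = 1
α ↔ ~β = 1/3 ↔ 1 = 1/3
(α ↔ α) → (α ↔ ~β) = 1 → 1/3 = 1/3
~(α → β) → ((α ↔ α) → (α ↔ ~β)) = 1 → 1/3 = 1/3
No assignment yields a value below 1/3, so this is the minimum.

1/3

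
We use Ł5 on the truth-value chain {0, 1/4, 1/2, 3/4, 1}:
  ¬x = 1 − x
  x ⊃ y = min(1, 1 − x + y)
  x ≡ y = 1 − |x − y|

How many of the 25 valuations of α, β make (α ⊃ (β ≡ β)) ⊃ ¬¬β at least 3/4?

10

value 1: 5 assignments (counts)
value 3/4: 5 assignments (counts)
value 1/2: 5 assignments
value 1/4: 5 assignments
value 0: 5 assignments
So 10 of the 25 assignments meet the threshold.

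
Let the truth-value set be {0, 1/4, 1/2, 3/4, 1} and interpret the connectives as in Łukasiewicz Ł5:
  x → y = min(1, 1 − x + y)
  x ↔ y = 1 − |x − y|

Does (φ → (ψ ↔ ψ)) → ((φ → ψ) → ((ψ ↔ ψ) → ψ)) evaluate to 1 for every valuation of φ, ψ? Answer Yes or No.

No

Counterexample: take φ = 0, ψ = 0.
ψ ↔ ψ = 0 ↔ 0 = 1
φ → (ψ ↔ ψ) = 0 → 1 = 1
φ → ψ = 0 → 0 = 1
ψ ↔ ψ = 0 ↔ 0 = 1
(ψ ↔ ψ) → ψ = 1 → 0 = 0
(φ → ψ) → ((ψ ↔ ψ) → ψ) = 1 → 0 = 0
(φ → (ψ ↔ ψ)) → ((φ → ψ) → ((ψ ↔ ψ) → ψ)) = 1 → 0 = 0
This gives 0 ≠ 1.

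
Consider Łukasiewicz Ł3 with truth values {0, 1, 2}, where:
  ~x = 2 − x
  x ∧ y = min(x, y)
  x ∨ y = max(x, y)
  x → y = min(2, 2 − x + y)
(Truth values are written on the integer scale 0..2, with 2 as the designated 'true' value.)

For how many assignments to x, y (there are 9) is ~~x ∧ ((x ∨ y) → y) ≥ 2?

x = 0, y = 0 ↦ 0  <
x = 0, y = 1 ↦ 0  <
x = 0, y = 2 ↦ 0  <
x = 1, y = 0 ↦ 1  <
x = 1, y = 1 ↦ 1  <
x = 1, y = 2 ↦ 1  <
x = 2, y = 0 ↦ 0  <
x = 2, y = 1 ↦ 1  <
x = 2, y = 2 ↦ 2  ≥
So 1 of the 9 assignments meets the threshold.

1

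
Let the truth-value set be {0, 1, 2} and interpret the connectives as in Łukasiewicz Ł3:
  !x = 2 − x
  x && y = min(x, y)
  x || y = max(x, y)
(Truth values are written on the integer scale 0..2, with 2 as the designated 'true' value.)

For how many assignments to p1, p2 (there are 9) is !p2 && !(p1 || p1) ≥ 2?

p1 = 0, p2 = 0 ↦ 2  ≥
p1 = 0, p2 = 1 ↦ 1  <
p1 = 0, p2 = 2 ↦ 0  <
p1 = 1, p2 = 0 ↦ 1  <
p1 = 1, p2 = 1 ↦ 1  <
p1 = 1, p2 = 2 ↦ 0  <
p1 = 2, p2 = 0 ↦ 0  <
p1 = 2, p2 = 1 ↦ 0  <
p1 = 2, p2 = 2 ↦ 0  <
So 1 of the 9 assignments meets the threshold.

1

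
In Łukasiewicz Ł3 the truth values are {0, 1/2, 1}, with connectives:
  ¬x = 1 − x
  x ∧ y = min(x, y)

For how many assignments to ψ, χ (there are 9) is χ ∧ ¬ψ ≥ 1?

1

ψ = 0, χ = 0 ↦ 0  <
ψ = 0, χ = 1/2 ↦ 1/2  <
ψ = 0, χ = 1 ↦ 1  ≥
ψ = 1/2, χ = 0 ↦ 0  <
ψ = 1/2, χ = 1/2 ↦ 1/2  <
ψ = 1/2, χ = 1 ↦ 1/2  <
ψ = 1, χ = 0 ↦ 0  <
ψ = 1, χ = 1/2 ↦ 0  <
ψ = 1, χ = 1 ↦ 0  <
So 1 of the 9 assignments meets the threshold.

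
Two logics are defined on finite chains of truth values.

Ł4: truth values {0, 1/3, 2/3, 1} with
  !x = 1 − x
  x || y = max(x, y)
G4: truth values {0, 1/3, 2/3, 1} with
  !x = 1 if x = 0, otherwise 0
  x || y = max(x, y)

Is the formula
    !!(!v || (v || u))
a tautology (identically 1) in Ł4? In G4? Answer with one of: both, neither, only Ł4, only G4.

only G4

In Ł4: at u = 0, v = 1/3 the value is 2/3 — not a tautology.
In G4: every assignment gives 1 — tautology.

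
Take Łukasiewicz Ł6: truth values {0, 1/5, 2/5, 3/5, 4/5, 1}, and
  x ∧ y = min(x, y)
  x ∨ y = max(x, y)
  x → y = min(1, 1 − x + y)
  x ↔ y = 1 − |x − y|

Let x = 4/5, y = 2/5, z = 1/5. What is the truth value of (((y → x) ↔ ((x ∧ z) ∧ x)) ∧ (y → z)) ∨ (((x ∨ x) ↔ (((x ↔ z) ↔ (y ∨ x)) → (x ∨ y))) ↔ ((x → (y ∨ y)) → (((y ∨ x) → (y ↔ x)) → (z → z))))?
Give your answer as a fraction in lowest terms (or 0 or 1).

y → x = 2/5 → 4/5 = 1
x ∧ z = 4/5 ∧ 1/5 = 1/5
(x ∧ z) ∧ x = 1/5 ∧ 4/5 = 1/5
(y → x) ↔ ((x ∧ z) ∧ x) = 1 ↔ 1/5 = 1/5
y → z = 2/5 → 1/5 = 4/5
((y → x) ↔ ((x ∧ z) ∧ x)) ∧ (y → z) = 1/5 ∧ 4/5 = 1/5
x ∨ x = 4/5 ∨ 4/5 = 4/5
x ↔ z = 4/5 ↔ 1/5 = 2/5
y ∨ x = 2/5 ∨ 4/5 = 4/5
(x ↔ z) ↔ (y ∨ x) = 2/5 ↔ 4/5 = 3/5
x ∨ y = 4/5 ∨ 2/5 = 4/5
((x ↔ z) ↔ (y ∨ x)) → (x ∨ y) = 3/5 → 4/5 = 1
(x ∨ x) ↔ (((x ↔ z) ↔ (y ∨ x)) → (x ∨ y)) = 4/5 ↔ 1 = 4/5
y ∨ y = 2/5 ∨ 2/5 = 2/5
x → (y ∨ y) = 4/5 → 2/5 = 3/5
y ∨ x = 2/5 ∨ 4/5 = 4/5
y ↔ x = 2/5 ↔ 4/5 = 3/5
(y ∨ x) → (y ↔ x) = 4/5 → 3/5 = 4/5
z → z = 1/5 → 1/5 = 1
((y ∨ x) → (y ↔ x)) → (z → z) = 4/5 → 1 = 1
(x → (y ∨ y)) → (((y ∨ x) → (y ↔ x)) → (z → z)) = 3/5 → 1 = 1
((x ∨ x) ↔ (((x ↔ z) ↔ (y ∨ x)) → (x ∨ y))) ↔ ((x → (y ∨ y)) → (((y ∨ x) → (y ↔ x)) → (z → z))) = 4/5 ↔ 1 = 4/5
(((y → x) ↔ ((x ∧ z) ∧ x)) ∧ (y → z)) ∨ (((x ∨ x) ↔ (((x ↔ z) ↔ (y ∨ x)) → (x ∨ y))) ↔ ((x → (y ∨ y)) → (((y ∨ x) → (y ↔ x)) → (z → z)))) = 1/5 ∨ 4/5 = 4/5

4/5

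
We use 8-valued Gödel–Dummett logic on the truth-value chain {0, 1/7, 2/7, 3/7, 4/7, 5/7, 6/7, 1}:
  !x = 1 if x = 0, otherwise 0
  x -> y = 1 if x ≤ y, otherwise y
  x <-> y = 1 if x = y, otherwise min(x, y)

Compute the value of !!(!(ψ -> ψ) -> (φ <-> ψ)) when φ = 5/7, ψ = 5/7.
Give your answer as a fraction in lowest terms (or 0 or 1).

1

ψ -> ψ = 5/7 -> 5/7 = 1
!(ψ -> ψ) = !1 = 0
φ <-> ψ = 5/7 <-> 5/7 = 1
!(ψ -> ψ) -> (φ <-> ψ) = 0 -> 1 = 1
!(!(ψ -> ψ) -> (φ <-> ψ)) = !1 = 0
!!(!(ψ -> ψ) -> (φ <-> ψ)) = !0 = 1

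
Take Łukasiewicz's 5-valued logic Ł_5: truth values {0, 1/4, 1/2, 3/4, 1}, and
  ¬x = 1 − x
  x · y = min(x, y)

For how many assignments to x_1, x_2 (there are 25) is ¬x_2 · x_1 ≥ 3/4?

value 1: 1 assignment (counts)
value 3/4: 3 assignments (counts)
value 1/2: 5 assignments
value 1/4: 7 assignments
value 0: 9 assignments
So 4 of the 25 assignments meet the threshold.

4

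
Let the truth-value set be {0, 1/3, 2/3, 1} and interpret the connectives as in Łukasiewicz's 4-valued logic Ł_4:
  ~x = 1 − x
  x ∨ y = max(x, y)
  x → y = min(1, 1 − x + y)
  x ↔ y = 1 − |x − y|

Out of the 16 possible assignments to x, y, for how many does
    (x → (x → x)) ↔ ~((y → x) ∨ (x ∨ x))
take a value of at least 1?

x = 0, y = 0 ↦ 0  <
x = 0, y = 1/3 ↦ 1/3  <
x = 0, y = 2/3 ↦ 2/3  <
x = 0, y = 1 ↦ 1  ≥
x = 1/3, y = 0 ↦ 0  <
x = 1/3, y = 1/3 ↦ 0  <
x = 1/3, y = 2/3 ↦ 1/3  <
x = 1/3, y = 1 ↦ 2/3  <
x = 2/3, y = 0 ↦ 0  <
x = 2/3, y = 1/3 ↦ 0  <
x = 2/3, y = 2/3 ↦ 0  <
x = 2/3, y = 1 ↦ 1/3  <
x = 1, y = 0 ↦ 0  <
x = 1, y = 1/3 ↦ 0  <
x = 1, y = 2/3 ↦ 0  <
x = 1, y = 1 ↦ 0  <
So 1 of the 16 assignments meets the threshold.

1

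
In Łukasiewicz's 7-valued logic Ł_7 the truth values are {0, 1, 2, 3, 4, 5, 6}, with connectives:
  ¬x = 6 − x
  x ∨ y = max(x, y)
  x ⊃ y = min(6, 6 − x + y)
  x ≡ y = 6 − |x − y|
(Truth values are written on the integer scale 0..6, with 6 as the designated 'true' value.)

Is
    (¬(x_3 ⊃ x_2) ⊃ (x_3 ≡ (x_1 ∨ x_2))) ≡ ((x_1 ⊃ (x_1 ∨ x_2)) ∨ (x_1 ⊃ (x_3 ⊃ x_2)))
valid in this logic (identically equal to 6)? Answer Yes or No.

No

Counterexample: take x_1 = 0, x_2 = 0, x_3 = 4.
x_3 ⊃ x_2 = 4 ⊃ 0 = 2
¬(x_3 ⊃ x_2) = ¬2 = 4
x_1 ∨ x_2 = 0 ∨ 0 = 0
x_3 ≡ (x_1 ∨ x_2) = 4 ≡ 0 = 2
¬(x_3 ⊃ x_2) ⊃ (x_3 ≡ (x_1 ∨ x_2)) = 4 ⊃ 2 = 4
x_1 ∨ x_2 = 0 ∨ 0 = 0
x_1 ⊃ (x_1 ∨ x_2) = 0 ⊃ 0 = 6
x_3 ⊃ x_2 = 4 ⊃ 0 = 2
x_1 ⊃ (x_3 ⊃ x_2) = 0 ⊃ 2 = 6
(x_1 ⊃ (x_1 ∨ x_2)) ∨ (x_1 ⊃ (x_3 ⊃ x_2)) = 6 ∨ 6 = 6
(¬(x_3 ⊃ x_2) ⊃ (x_3 ≡ (x_1 ∨ x_2))) ≡ ((x_1 ⊃ (x_1 ∨ x_2)) ∨ (x_1 ⊃ (x_3 ⊃ x_2))) = 4 ≡ 6 = 4
This gives 4 ≠ 6.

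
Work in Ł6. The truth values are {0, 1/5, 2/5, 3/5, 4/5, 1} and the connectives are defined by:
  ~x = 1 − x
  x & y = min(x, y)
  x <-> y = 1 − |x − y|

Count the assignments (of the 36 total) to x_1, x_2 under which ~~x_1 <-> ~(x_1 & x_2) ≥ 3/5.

value 1: 3 assignments (counts)
value 4/5: 11 assignments (counts)
value 3/5: 4 assignments (counts)
value 2/5: 9 assignments
value 1/5: 2 assignments
value 0: 7 assignments
So 18 of the 36 assignments meet the threshold.

18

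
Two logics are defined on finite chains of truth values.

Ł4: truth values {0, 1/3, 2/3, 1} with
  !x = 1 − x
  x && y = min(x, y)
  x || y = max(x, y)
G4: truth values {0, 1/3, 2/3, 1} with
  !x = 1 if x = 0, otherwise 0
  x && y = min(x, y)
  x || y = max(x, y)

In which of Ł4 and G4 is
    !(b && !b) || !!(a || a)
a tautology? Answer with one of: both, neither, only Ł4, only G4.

only G4

In Ł4: at a = 0, b = 1/3 the value is 2/3 — not a tautology.
In G4: every assignment gives 1 — tautology.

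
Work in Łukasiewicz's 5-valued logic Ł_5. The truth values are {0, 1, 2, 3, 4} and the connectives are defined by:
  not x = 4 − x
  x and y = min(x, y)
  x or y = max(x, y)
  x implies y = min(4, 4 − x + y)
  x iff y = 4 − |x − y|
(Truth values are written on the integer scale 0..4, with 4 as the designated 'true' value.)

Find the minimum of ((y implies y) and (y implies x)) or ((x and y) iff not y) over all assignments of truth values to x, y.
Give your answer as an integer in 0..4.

Take x = 0, y = 2:
y implies y = 2 implies 2 = 4
y implies x = 2 implies 0 = 2
(y implies y) and (y implies x) = 4 and 2 = 2
x and y = 0 and 2 = 0
not y = not 2 = 2
(x and y) iff not y = 0 iff 2 = 2
((y implies y) and (y implies x)) or ((x and y) iff not y) = 2 or 2 = 2
No assignment yields a value below 2, so this is the minimum.

2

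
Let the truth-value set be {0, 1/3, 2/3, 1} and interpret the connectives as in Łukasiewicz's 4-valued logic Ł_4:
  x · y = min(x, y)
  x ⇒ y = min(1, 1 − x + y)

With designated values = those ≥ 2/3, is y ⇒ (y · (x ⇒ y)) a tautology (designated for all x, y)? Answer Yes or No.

Yes

x = 0, y = 0 ↦ 1
x = 0, y = 1/3 ↦ 1
x = 0, y = 2/3 ↦ 1
x = 0, y = 1 ↦ 1
x = 1/3, y = 0 ↦ 1
x = 1/3, y = 1/3 ↦ 1
x = 1/3, y = 2/3 ↦ 1
x = 1/3, y = 1 ↦ 1
x = 2/3, y = 0 ↦ 1
x = 2/3, y = 1/3 ↦ 1
x = 2/3, y = 2/3 ↦ 1
x = 2/3, y = 1 ↦ 1
x = 1, y = 0 ↦ 1
x = 1, y = 1/3 ↦ 1
x = 1, y = 2/3 ↦ 1
x = 1, y = 1 ↦ 1
Every assignment gives a value ≥ 2/3.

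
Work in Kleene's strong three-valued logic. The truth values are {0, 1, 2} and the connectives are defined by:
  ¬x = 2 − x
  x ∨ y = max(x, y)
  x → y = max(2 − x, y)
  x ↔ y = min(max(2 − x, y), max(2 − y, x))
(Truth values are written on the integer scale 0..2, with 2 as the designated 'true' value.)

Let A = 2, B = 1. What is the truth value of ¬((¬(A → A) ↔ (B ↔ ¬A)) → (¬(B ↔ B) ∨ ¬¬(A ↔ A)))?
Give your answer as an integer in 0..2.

0

A → A = 2 → 2 = 2
¬(A → A) = ¬2 = 0
¬A = ¬2 = 0
B ↔ ¬A = 1 ↔ 0 = 1
¬(A → A) ↔ (B ↔ ¬A) = 0 ↔ 1 = 1
B ↔ B = 1 ↔ 1 = 1
¬(B ↔ B) = ¬1 = 1
A ↔ A = 2 ↔ 2 = 2
¬(A ↔ A) = ¬2 = 0
¬¬(A ↔ A) = ¬0 = 2
¬(B ↔ B) ∨ ¬¬(A ↔ A) = 1 ∨ 2 = 2
(¬(A → A) ↔ (B ↔ ¬A)) → (¬(B ↔ B) ∨ ¬¬(A ↔ A)) = 1 → 2 = 2
¬((¬(A → A) ↔ (B ↔ ¬A)) → (¬(B ↔ B) ∨ ¬¬(A ↔ A))) = ¬2 = 0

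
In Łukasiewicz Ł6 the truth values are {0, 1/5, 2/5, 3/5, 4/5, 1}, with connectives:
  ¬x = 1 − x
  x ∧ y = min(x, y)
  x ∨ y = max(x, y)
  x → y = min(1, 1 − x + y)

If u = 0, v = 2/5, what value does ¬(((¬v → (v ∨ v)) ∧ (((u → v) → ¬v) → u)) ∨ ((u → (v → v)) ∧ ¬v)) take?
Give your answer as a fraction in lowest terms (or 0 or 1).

2/5

¬v = ¬2/5 = 3/5
v ∨ v = 2/5 ∨ 2/5 = 2/5
¬v → (v ∨ v) = 3/5 → 2/5 = 4/5
u → v = 0 → 2/5 = 1
¬v = ¬2/5 = 3/5
(u → v) → ¬v = 1 → 3/5 = 3/5
((u → v) → ¬v) → u = 3/5 → 0 = 2/5
(¬v → (v ∨ v)) ∧ (((u → v) → ¬v) → u) = 4/5 ∧ 2/5 = 2/5
v → v = 2/5 → 2/5 = 1
u → (v → v) = 0 → 1 = 1
¬v = ¬2/5 = 3/5
(u → (v → v)) ∧ ¬v = 1 ∧ 3/5 = 3/5
((¬v → (v ∨ v)) ∧ (((u → v) → ¬v) → u)) ∨ ((u → (v → v)) ∧ ¬v) = 2/5 ∨ 3/5 = 3/5
¬(((¬v → (v ∨ v)) ∧ (((u → v) → ¬v) → u)) ∨ ((u → (v → v)) ∧ ¬v)) = ¬3/5 = 2/5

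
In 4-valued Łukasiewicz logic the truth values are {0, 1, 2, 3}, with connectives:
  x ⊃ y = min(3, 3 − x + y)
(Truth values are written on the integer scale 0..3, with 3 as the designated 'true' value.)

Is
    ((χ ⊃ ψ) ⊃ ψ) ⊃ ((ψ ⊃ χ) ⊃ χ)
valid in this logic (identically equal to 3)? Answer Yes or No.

Yes

ψ = 0, χ = 0 ↦ 3
ψ = 0, χ = 1 ↦ 3
ψ = 0, χ = 2 ↦ 3
ψ = 0, χ = 3 ↦ 3
ψ = 1, χ = 0 ↦ 3
ψ = 1, χ = 1 ↦ 3
ψ = 1, χ = 2 ↦ 3
ψ = 1, χ = 3 ↦ 3
ψ = 2, χ = 0 ↦ 3
ψ = 2, χ = 1 ↦ 3
ψ = 2, χ = 2 ↦ 3
ψ = 2, χ = 3 ↦ 3
ψ = 3, χ = 0 ↦ 3
ψ = 3, χ = 1 ↦ 3
ψ = 3, χ = 2 ↦ 3
ψ = 3, χ = 3 ↦ 3
Every assignment gives a value ≥ 3.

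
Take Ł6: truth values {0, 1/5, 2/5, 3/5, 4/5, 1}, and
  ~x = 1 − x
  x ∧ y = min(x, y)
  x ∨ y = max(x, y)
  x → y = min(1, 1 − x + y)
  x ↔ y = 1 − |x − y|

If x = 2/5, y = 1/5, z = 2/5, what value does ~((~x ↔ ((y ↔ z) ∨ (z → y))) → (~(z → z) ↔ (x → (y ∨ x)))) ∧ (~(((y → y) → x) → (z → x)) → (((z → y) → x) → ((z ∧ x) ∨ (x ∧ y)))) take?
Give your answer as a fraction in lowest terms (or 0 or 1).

~x = ~2/5 = 3/5
y ↔ z = 1/5 ↔ 2/5 = 4/5
z → y = 2/5 → 1/5 = 4/5
(y ↔ z) ∨ (z → y) = 4/5 ∨ 4/5 = 4/5
~x ↔ ((y ↔ z) ∨ (z → y)) = 3/5 ↔ 4/5 = 4/5
z → z = 2/5 → 2/5 = 1
~(z → z) = ~1 = 0
y ∨ x = 1/5 ∨ 2/5 = 2/5
x → (y ∨ x) = 2/5 → 2/5 = 1
~(z → z) ↔ (x → (y ∨ x)) = 0 ↔ 1 = 0
(~x ↔ ((y ↔ z) ∨ (z → y))) → (~(z → z) ↔ (x → (y ∨ x))) = 4/5 → 0 = 1/5
~((~x ↔ ((y ↔ z) ∨ (z → y))) → (~(z → z) ↔ (x → (y ∨ x)))) = ~1/5 = 4/5
y → y = 1/5 → 1/5 = 1
(y → y) → x = 1 → 2/5 = 2/5
z → x = 2/5 → 2/5 = 1
((y → y) → x) → (z → x) = 2/5 → 1 = 1
~(((y → y) → x) → (z → x)) = ~1 = 0
z → y = 2/5 → 1/5 = 4/5
(z → y) → x = 4/5 → 2/5 = 3/5
z ∧ x = 2/5 ∧ 2/5 = 2/5
x ∧ y = 2/5 ∧ 1/5 = 1/5
(z ∧ x) ∨ (x ∧ y) = 2/5 ∨ 1/5 = 2/5
((z → y) → x) → ((z ∧ x) ∨ (x ∧ y)) = 3/5 → 2/5 = 4/5
~(((y → y) → x) → (z → x)) → (((z → y) → x) → ((z ∧ x) ∨ (x ∧ y))) = 0 → 4/5 = 1
~((~x ↔ ((y ↔ z) ∨ (z → y))) → (~(z → z) ↔ (x → (y ∨ x)))) ∧ (~(((y → y) → x) → (z → x)) → (((z → y) → x) → ((z ∧ x) ∨ (x ∧ y)))) = 4/5 ∧ 1 = 4/5

4/5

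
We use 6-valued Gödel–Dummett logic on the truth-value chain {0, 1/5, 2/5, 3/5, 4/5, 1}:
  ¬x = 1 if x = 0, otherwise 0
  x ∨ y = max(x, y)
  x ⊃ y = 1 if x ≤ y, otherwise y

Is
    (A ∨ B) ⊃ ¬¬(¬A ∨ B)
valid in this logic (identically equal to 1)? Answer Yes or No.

No

Counterexample: take A = 1/5, B = 0.
A ∨ B = 1/5 ∨ 0 = 1/5
¬A = ¬1/5 = 0
¬A ∨ B = 0 ∨ 0 = 0
¬(¬A ∨ B) = ¬0 = 1
¬¬(¬A ∨ B) = ¬1 = 0
(A ∨ B) ⊃ ¬¬(¬A ∨ B) = 1/5 ⊃ 0 = 0
This gives 0 ≠ 1.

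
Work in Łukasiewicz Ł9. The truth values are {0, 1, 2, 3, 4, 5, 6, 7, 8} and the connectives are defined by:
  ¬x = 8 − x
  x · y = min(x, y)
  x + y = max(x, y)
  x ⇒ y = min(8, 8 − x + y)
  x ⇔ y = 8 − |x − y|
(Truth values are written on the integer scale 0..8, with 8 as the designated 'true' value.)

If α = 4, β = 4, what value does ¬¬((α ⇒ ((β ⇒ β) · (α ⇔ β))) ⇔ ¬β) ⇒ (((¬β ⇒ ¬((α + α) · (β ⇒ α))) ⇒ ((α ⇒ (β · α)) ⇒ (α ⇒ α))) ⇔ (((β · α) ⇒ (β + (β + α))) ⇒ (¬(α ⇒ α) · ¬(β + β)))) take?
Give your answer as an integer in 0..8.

β ⇒ β = 4 ⇒ 4 = 8
α ⇔ β = 4 ⇔ 4 = 8
(β ⇒ β) · (α ⇔ β) = 8 · 8 = 8
α ⇒ ((β ⇒ β) · (α ⇔ β)) = 4 ⇒ 8 = 8
¬β = ¬4 = 4
(α ⇒ ((β ⇒ β) · (α ⇔ β))) ⇔ ¬β = 8 ⇔ 4 = 4
¬((α ⇒ ((β ⇒ β) · (α ⇔ β))) ⇔ ¬β) = ¬4 = 4
¬¬((α ⇒ ((β ⇒ β) · (α ⇔ β))) ⇔ ¬β) = ¬4 = 4
¬β = ¬4 = 4
α + α = 4 + 4 = 4
β ⇒ α = 4 ⇒ 4 = 8
(α + α) · (β ⇒ α) = 4 · 8 = 4
¬((α + α) · (β ⇒ α)) = ¬4 = 4
¬β ⇒ ¬((α + α) · (β ⇒ α)) = 4 ⇒ 4 = 8
β · α = 4 · 4 = 4
α ⇒ (β · α) = 4 ⇒ 4 = 8
α ⇒ α = 4 ⇒ 4 = 8
(α ⇒ (β · α)) ⇒ (α ⇒ α) = 8 ⇒ 8 = 8
(¬β ⇒ ¬((α + α) · (β ⇒ α))) ⇒ ((α ⇒ (β · α)) ⇒ (α ⇒ α)) = 8 ⇒ 8 = 8
β · α = 4 · 4 = 4
β + α = 4 + 4 = 4
β + (β + α) = 4 + 4 = 4
(β · α) ⇒ (β + (β + α)) = 4 ⇒ 4 = 8
α ⇒ α = 4 ⇒ 4 = 8
¬(α ⇒ α) = ¬8 = 0
β + β = 4 + 4 = 4
¬(β + β) = ¬4 = 4
¬(α ⇒ α) · ¬(β + β) = 0 · 4 = 0
((β · α) ⇒ (β + (β + α))) ⇒ (¬(α ⇒ α) · ¬(β + β)) = 8 ⇒ 0 = 0
((¬β ⇒ ¬((α + α) · (β ⇒ α))) ⇒ ((α ⇒ (β · α)) ⇒ (α ⇒ α))) ⇔ (((β · α) ⇒ (β + (β + α))) ⇒ (¬(α ⇒ α) · ¬(β + β))) = 8 ⇔ 0 = 0
¬¬((α ⇒ ((β ⇒ β) · (α ⇔ β))) ⇔ ¬β) ⇒ (((¬β ⇒ ¬((α + α) · (β ⇒ α))) ⇒ ((α ⇒ (β · α)) ⇒ (α ⇒ α))) ⇔ (((β · α) ⇒ (β + (β + α))) ⇒ (¬(α ⇒ α) · ¬(β + β)))) = 4 ⇒ 0 = 4

4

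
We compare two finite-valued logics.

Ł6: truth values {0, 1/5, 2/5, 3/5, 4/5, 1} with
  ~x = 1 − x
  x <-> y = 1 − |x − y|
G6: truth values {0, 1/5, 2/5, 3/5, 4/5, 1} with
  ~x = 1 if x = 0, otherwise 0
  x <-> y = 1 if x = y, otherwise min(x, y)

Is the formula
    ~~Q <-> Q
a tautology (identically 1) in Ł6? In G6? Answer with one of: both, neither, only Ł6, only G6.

In Ł6: every assignment gives 1 — tautology.
In G6: at Q = 1/5 the value is 1/5 — not a tautology.

only Ł6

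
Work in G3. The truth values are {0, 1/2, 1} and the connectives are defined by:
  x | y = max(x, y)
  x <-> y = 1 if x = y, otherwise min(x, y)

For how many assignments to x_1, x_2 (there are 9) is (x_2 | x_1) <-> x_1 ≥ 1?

6

x_1 = 0, x_2 = 0 ↦ 1  ≥
x_1 = 0, x_2 = 1/2 ↦ 0  <
x_1 = 0, x_2 = 1 ↦ 0  <
x_1 = 1/2, x_2 = 0 ↦ 1  ≥
x_1 = 1/2, x_2 = 1/2 ↦ 1  ≥
x_1 = 1/2, x_2 = 1 ↦ 1/2  <
x_1 = 1, x_2 = 0 ↦ 1  ≥
x_1 = 1, x_2 = 1/2 ↦ 1  ≥
x_1 = 1, x_2 = 1 ↦ 1  ≥
So 6 of the 9 assignments meet the threshold.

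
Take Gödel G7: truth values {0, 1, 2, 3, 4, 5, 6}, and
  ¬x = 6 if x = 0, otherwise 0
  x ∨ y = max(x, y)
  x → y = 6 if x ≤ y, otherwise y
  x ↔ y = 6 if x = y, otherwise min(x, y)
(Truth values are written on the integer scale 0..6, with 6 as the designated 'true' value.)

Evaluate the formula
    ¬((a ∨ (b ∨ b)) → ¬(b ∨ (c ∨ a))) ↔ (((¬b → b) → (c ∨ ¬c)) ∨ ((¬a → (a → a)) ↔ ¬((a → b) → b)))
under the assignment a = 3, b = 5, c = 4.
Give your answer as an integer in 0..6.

4

b ∨ b = 5 ∨ 5 = 5
a ∨ (b ∨ b) = 3 ∨ 5 = 5
c ∨ a = 4 ∨ 3 = 4
b ∨ (c ∨ a) = 5 ∨ 4 = 5
¬(b ∨ (c ∨ a)) = ¬5 = 0
(a ∨ (b ∨ b)) → ¬(b ∨ (c ∨ a)) = 5 → 0 = 0
¬((a ∨ (b ∨ b)) → ¬(b ∨ (c ∨ a))) = ¬0 = 6
¬b = ¬5 = 0
¬b → b = 0 → 5 = 6
¬c = ¬4 = 0
c ∨ ¬c = 4 ∨ 0 = 4
(¬b → b) → (c ∨ ¬c) = 6 → 4 = 4
¬a = ¬3 = 0
a → a = 3 → 3 = 6
¬a → (a → a) = 0 → 6 = 6
a → b = 3 → 5 = 6
(a → b) → b = 6 → 5 = 5
¬((a → b) → b) = ¬5 = 0
(¬a → (a → a)) ↔ ¬((a → b) → b) = 6 ↔ 0 = 0
((¬b → b) → (c ∨ ¬c)) ∨ ((¬a → (a → a)) ↔ ¬((a → b) → b)) = 4 ∨ 0 = 4
¬((a ∨ (b ∨ b)) → ¬(b ∨ (c ∨ a))) ↔ (((¬b → b) → (c ∨ ¬c)) ∨ ((¬a → (a → a)) ↔ ¬((a → b) → b))) = 6 ↔ 4 = 4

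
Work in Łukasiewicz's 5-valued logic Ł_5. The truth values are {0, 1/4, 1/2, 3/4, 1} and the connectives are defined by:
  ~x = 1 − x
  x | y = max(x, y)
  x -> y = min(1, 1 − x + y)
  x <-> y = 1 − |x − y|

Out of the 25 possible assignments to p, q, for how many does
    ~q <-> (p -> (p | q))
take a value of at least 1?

value 1: 5 assignments (counts)
value 3/4: 5 assignments
value 1/2: 5 assignments
value 1/4: 5 assignments
value 0: 5 assignments
So 5 of the 25 assignments meet the threshold.

5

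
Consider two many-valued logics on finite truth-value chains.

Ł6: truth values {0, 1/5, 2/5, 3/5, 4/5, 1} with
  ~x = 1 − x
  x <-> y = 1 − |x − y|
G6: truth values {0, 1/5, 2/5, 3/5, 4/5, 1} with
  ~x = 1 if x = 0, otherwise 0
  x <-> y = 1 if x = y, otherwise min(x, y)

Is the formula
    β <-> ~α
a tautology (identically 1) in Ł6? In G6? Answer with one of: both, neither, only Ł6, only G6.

neither

In Ł6: at α = 0, β = 0 the value is 0 — not a tautology.
In G6: at α = 0, β = 0 the value is 0 — not a tautology.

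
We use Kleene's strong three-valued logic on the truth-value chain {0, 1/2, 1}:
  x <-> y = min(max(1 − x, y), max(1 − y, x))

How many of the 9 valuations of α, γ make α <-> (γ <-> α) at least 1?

2

α = 0, γ = 0 ↦ 0  <
α = 0, γ = 1/2 ↦ 1/2  <
α = 0, γ = 1 ↦ 1  ≥
α = 1/2, γ = 0 ↦ 1/2  <
α = 1/2, γ = 1/2 ↦ 1/2  <
α = 1/2, γ = 1 ↦ 1/2  <
α = 1, γ = 0 ↦ 0  <
α = 1, γ = 1/2 ↦ 1/2  <
α = 1, γ = 1 ↦ 1  ≥
So 2 of the 9 assignments meet the threshold.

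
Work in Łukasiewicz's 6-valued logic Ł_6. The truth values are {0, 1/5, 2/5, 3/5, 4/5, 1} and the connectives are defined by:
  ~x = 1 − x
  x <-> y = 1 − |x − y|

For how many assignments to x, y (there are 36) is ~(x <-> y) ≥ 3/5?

12

value 1: 2 assignments (counts)
value 4/5: 4 assignments (counts)
value 3/5: 6 assignments (counts)
value 2/5: 8 assignments
value 1/5: 10 assignments
value 0: 6 assignments
So 12 of the 36 assignments meet the threshold.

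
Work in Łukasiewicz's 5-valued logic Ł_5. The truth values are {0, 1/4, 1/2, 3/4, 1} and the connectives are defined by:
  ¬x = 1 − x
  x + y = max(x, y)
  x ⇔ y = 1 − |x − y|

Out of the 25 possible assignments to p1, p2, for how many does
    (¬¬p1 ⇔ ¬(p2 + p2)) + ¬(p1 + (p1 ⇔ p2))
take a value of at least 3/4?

value 1: 5 assignments (counts)
value 3/4: 8 assignments (counts)
value 1/2: 6 assignments
value 1/4: 4 assignments
value 0: 2 assignments
So 13 of the 25 assignments meet the threshold.

13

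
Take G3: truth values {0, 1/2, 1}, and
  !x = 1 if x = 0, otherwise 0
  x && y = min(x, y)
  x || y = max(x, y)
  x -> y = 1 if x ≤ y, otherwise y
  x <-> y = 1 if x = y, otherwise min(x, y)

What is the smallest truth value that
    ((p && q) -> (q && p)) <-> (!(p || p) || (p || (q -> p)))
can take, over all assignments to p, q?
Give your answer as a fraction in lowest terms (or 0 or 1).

1/2

Take p = 1/2, q = 1:
p && q = 1/2 && 1 = 1/2
q && p = 1 && 1/2 = 1/2
(p && q) -> (q && p) = 1/2 -> 1/2 = 1
p || p = 1/2 || 1/2 = 1/2
!(p || p) = !1/2 = 0
q -> p = 1 -> 1/2 = 1/2
p || (q -> p) = 1/2 || 1/2 = 1/2
!(p || p) || (p || (q -> p)) = 0 || 1/2 = 1/2
((p && q) -> (q && p)) <-> (!(p || p) || (p || (q -> p))) = 1 <-> 1/2 = 1/2
No assignment yields a value below 1/2, so this is the minimum.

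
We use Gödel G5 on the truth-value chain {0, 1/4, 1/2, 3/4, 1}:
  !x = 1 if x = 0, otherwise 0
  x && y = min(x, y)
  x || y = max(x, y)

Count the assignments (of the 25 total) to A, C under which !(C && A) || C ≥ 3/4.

value 1: 13 assignments (counts)
value 3/4: 4 assignments (counts)
value 1/2: 4 assignments
value 1/4: 4 assignments
So 17 of the 25 assignments meet the threshold.

17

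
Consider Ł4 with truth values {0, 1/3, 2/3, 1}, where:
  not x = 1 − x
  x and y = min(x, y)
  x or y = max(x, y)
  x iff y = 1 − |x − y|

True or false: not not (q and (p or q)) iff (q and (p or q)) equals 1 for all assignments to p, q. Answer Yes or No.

Yes

p = 0, q = 0 ↦ 1
p = 0, q = 1/3 ↦ 1
p = 0, q = 2/3 ↦ 1
p = 0, q = 1 ↦ 1
p = 1/3, q = 0 ↦ 1
p = 1/3, q = 1/3 ↦ 1
p = 1/3, q = 2/3 ↦ 1
p = 1/3, q = 1 ↦ 1
p = 2/3, q = 0 ↦ 1
p = 2/3, q = 1/3 ↦ 1
p = 2/3, q = 2/3 ↦ 1
p = 2/3, q = 1 ↦ 1
p = 1, q = 0 ↦ 1
p = 1, q = 1/3 ↦ 1
p = 1, q = 2/3 ↦ 1
p = 1, q = 1 ↦ 1
Every assignment gives a value ≥ 1.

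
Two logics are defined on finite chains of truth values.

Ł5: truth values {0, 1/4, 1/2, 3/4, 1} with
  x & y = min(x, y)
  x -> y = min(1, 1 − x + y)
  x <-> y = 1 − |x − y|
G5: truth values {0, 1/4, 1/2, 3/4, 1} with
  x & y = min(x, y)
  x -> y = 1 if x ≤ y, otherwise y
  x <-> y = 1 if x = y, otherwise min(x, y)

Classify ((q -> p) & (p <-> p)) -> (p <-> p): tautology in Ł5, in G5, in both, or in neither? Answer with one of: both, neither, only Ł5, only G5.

In Ł5: every assignment gives 1 — tautology.
In G5: every assignment gives 1 — tautology.

both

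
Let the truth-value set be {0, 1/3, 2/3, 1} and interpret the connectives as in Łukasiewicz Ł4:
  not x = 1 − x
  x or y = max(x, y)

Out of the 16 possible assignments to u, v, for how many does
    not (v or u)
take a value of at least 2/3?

u = 0, v = 0 ↦ 1  ≥
u = 0, v = 1/3 ↦ 2/3  ≥
u = 0, v = 2/3 ↦ 1/3  <
u = 0, v = 1 ↦ 0  <
u = 1/3, v = 0 ↦ 2/3  ≥
u = 1/3, v = 1/3 ↦ 2/3  ≥
u = 1/3, v = 2/3 ↦ 1/3  <
u = 1/3, v = 1 ↦ 0  <
u = 2/3, v = 0 ↦ 1/3  <
u = 2/3, v = 1/3 ↦ 1/3  <
u = 2/3, v = 2/3 ↦ 1/3  <
u = 2/3, v = 1 ↦ 0  <
u = 1, v = 0 ↦ 0  <
u = 1, v = 1/3 ↦ 0  <
u = 1, v = 2/3 ↦ 0  <
u = 1, v = 1 ↦ 0  <
So 4 of the 16 assignments meet the threshold.

4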